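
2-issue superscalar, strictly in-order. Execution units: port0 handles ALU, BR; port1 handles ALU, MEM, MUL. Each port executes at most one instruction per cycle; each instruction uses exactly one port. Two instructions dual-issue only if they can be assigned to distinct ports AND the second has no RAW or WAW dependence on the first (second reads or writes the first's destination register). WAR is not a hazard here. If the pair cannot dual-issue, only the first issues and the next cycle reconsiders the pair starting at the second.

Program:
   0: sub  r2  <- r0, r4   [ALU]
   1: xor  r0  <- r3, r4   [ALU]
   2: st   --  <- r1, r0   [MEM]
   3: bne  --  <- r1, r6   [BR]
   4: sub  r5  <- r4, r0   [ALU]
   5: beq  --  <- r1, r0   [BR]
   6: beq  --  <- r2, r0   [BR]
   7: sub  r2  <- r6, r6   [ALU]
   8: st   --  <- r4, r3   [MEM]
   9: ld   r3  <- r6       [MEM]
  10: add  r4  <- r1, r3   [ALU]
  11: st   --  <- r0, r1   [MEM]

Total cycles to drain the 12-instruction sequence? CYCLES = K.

[0] i0,i1  sub.ALU+xor.ALU  -- 2-wide
[1] i2,i3  st.MEM+bne.BR  -- 2-wide
[2] i4,i5  sub.ALU+beq.BR  -- 2-wide
[3] i6,i7  beq.BR+sub.ALU  -- 2-wide
[4] i8  st.MEM  -- no-port MEM/MEM
[5] i9  ld.MEM  -- RAW r3
[6] i10,i11  add.ALU+st.MEM  -- 2-wide

CYCLES = 7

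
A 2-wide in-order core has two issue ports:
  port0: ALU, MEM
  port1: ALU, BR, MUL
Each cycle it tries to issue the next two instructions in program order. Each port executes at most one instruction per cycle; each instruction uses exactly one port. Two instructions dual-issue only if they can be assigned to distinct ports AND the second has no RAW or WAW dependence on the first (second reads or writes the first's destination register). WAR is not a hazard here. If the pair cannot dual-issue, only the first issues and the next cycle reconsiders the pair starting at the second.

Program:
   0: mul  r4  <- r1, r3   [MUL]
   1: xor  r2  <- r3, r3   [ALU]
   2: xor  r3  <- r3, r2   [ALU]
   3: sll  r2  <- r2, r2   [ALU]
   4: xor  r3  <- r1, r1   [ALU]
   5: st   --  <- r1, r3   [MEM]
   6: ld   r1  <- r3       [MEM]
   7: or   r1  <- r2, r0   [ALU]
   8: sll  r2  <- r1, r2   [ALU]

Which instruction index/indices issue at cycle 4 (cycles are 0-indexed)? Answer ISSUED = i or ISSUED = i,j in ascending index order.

ISSUED = 6

[0] i0&i1  mul.MUL+xor.ALU  -- pair
[1] i2&i3  xor.ALU+sll.ALU  -- pair
[2] i4  xor.ALU  -- RAW r3
[3] i5  st.MEM  -- no-port MEM/MEM
[4] i6  ld.MEM  -- WAW r1
[5] i7  or.ALU  -- RAW r1
[6] i8  sll.ALU  -- tail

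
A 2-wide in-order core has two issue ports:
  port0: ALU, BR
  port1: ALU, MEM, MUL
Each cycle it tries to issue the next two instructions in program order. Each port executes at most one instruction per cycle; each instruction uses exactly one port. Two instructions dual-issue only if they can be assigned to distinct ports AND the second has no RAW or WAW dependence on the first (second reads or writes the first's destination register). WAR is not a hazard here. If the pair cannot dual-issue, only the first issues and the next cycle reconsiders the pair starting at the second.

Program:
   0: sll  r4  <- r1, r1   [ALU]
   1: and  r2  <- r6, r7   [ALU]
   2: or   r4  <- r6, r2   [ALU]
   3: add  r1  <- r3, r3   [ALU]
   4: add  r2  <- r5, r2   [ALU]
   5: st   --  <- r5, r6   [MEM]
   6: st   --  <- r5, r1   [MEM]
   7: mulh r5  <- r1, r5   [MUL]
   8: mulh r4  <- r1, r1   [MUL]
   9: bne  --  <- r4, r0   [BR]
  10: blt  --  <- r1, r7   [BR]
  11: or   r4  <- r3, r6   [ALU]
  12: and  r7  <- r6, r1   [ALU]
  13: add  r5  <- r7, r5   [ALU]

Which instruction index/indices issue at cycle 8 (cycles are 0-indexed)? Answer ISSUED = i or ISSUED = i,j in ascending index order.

ISSUED = 12

  cy0 -> i0/i1 (sll.ALU+and.ALU) dual
  cy1 -> i2/i3 (or.ALU+add.ALU) dual
  cy2 -> i4/i5 (add.ALU+st.MEM) dual
  cy3 -> i6 (st.MEM) no-port MEM/MUL
  cy4 -> i7 (mulh.MUL) no-port MUL/MUL
  cy5 -> i8 (mulh.MUL) RAW r4
  cy6 -> i9 (bne.BR) no-port BR/BR
  cy7 -> i10/i11 (blt.BR+or.ALU) dual
  cy8 -> i12 (and.ALU) RAW r7
  cy9 -> i13 (add.ALU) tail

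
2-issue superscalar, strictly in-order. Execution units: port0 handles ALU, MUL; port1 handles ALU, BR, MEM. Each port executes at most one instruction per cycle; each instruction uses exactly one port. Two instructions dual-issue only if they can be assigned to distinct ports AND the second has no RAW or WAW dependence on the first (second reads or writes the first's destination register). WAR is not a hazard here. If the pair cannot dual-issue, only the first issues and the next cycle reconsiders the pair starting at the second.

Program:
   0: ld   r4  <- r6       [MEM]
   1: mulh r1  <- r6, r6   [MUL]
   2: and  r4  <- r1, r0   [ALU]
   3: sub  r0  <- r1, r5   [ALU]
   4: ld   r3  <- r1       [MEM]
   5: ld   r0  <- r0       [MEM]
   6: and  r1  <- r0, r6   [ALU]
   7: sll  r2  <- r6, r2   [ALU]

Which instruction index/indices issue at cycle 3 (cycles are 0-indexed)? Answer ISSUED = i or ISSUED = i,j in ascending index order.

ISSUED = 5

  cy0 -> i0+i1 (ld.MEM+mulh.MUL) pair
  cy1 -> i2+i3 (and.ALU+sub.ALU) pair
  cy2 -> i4 (ld.MEM) no-port MEM/MEM
  cy3 -> i5 (ld.MEM) RAW r0
  cy4 -> i6+i7 (and.ALU+sll.ALU) pair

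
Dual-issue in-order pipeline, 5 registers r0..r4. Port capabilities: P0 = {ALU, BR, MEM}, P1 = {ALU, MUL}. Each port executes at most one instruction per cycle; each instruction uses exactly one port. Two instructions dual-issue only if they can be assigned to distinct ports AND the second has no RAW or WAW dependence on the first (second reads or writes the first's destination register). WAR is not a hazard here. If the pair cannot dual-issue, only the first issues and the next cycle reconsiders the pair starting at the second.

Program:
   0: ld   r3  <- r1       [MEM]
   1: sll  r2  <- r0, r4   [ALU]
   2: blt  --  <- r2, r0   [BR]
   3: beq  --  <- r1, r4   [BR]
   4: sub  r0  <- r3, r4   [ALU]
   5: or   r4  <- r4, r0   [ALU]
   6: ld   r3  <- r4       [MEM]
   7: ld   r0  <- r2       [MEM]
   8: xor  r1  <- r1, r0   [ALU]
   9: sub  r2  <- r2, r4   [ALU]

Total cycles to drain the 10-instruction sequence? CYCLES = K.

[0] i0&i1  ld.MEM+sll.ALU  -- pair
[1] i2  blt.BR  -- no-port BR/BR
[2] i3&i4  beq.BR+sub.ALU  -- pair
[3] i5  or.ALU  -- RAW r4
[4] i6  ld.MEM  -- no-port MEM/MEM
[5] i7  ld.MEM  -- RAW r0
[6] i8&i9  xor.ALU+sub.ALU  -- pair

CYCLES = 7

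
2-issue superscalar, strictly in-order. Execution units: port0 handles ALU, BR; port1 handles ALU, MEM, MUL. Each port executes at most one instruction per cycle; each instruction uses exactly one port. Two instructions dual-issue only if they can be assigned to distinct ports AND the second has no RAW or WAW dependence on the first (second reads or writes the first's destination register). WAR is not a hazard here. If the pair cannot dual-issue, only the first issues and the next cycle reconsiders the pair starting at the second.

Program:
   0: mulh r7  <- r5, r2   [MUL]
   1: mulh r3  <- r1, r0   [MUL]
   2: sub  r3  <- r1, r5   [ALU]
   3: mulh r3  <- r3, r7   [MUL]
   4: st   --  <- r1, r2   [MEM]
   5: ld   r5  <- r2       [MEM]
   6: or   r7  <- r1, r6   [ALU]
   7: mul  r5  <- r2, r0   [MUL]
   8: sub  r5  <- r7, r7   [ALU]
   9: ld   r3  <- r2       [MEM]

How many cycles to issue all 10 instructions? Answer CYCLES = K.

0. mulh.MUL @i0  | no-port MUL/MUL
1. mulh.MUL @i1  | WAW r3
2. sub.ALU @i2  | RAW+WAW r3
3. mulh.MUL @i3  | no-port MUL/MEM
4. st.MEM @i4  | no-port MEM/MEM
5. ld.MEM or.ALU @i5&i6  | pair
6. mul.MUL @i7  | WAW r5
7. sub.ALU ld.MEM @i8&i9  | pair

CYCLES = 8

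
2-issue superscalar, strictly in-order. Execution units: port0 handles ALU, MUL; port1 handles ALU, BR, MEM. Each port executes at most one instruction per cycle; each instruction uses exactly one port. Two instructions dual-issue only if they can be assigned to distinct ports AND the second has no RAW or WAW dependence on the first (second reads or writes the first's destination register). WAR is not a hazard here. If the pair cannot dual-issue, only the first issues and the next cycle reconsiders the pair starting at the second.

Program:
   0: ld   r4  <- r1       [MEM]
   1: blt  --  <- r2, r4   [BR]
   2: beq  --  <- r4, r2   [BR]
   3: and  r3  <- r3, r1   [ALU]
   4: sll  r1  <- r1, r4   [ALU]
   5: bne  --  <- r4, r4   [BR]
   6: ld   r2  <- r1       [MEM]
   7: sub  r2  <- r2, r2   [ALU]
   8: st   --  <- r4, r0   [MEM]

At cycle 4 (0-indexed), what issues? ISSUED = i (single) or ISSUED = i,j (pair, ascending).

  cy0 -> i0 (ld.MEM) no-port MEM/BR
  cy1 -> i1 (blt.BR) no-port BR/BR
  cy2 -> i2&i3 (beq.BR and.ALU) pair
  cy3 -> i4&i5 (sll.ALU bne.BR) pair
  cy4 -> i6 (ld.MEM) RAW+WAW r2
  cy5 -> i7&i8 (sub.ALU st.MEM) pair

ISSUED = 6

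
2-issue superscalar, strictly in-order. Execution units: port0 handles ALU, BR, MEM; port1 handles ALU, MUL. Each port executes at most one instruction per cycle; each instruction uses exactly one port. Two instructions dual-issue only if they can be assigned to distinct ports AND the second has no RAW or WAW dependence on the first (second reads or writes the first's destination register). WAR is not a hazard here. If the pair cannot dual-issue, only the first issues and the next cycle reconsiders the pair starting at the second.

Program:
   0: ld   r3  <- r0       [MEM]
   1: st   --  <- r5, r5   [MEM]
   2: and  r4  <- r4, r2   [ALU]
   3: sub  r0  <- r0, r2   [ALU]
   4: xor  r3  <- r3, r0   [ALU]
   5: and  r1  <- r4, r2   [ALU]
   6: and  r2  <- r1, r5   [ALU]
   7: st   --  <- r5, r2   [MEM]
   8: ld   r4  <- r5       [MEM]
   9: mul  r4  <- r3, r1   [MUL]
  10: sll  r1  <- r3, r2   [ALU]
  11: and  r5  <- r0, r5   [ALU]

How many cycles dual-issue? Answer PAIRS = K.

#0 head=0: ld.MEM i0 no-port MEM/MEM
#1 head=1: st.MEM+and.ALU i1+i2 pair
#2 head=3: sub.ALU i3 RAW r0
#3 head=4: xor.ALU+and.ALU i4+i5 pair
#4 head=6: and.ALU i6 RAW r2
#5 head=7: st.MEM i7 no-port MEM/MEM
#6 head=8: ld.MEM i8 WAW r4
#7 head=9: mul.MUL+sll.ALU i9+i10 pair
#8 head=11: and.ALU i11 tail

PAIRS = 3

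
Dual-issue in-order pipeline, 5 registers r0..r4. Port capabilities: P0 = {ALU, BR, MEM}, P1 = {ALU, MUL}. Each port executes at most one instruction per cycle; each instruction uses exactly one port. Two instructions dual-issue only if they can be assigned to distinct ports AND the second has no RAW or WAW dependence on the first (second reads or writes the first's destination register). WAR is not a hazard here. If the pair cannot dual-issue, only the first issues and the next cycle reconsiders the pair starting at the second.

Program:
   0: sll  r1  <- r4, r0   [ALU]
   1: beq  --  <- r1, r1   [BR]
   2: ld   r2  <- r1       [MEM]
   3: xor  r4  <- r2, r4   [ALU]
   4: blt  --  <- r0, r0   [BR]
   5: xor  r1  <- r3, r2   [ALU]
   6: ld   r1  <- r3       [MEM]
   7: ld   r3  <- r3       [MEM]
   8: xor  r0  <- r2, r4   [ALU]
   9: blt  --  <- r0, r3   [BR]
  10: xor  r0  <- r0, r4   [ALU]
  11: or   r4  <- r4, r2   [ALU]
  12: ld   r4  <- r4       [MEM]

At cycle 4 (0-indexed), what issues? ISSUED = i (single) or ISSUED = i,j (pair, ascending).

ISSUED = 5

[0] i0  sll.ALU  -- RAW r1
[1] i1  beq.BR  -- no-port BR/MEM
[2] i2  ld.MEM  -- RAW r2
[3] i3,i4  xor.ALU+blt.BR  -- 2-wide
[4] i5  xor.ALU  -- WAW r1
[5] i6  ld.MEM  -- no-port MEM/MEM
[6] i7,i8  ld.MEM+xor.ALU  -- 2-wide
[7] i9,i10  blt.BR+xor.ALU  -- 2-wide
[8] i11  or.ALU  -- RAW+WAW r4
[9] i12  ld.MEM  -- tail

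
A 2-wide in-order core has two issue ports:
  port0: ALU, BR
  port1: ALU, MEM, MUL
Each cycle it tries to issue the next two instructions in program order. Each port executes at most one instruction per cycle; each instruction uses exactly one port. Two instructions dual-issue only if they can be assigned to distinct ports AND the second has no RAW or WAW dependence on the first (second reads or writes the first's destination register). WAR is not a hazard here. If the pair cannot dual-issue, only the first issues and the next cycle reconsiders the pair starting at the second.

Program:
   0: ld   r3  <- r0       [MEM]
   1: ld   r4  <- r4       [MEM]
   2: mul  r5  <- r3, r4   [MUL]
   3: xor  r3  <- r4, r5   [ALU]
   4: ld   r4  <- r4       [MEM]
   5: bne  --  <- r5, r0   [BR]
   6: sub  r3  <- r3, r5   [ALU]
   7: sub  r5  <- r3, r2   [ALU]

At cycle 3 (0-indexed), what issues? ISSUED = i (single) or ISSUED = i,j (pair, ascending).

ISSUED = 3,4

  cy0 -> i0 (ld) no-port MEM/MEM
  cy1 -> i1 (ld) no-port MEM/MUL
  cy2 -> i2 (mul) RAW r5
  cy3 -> i3&i4 (xor ld) dual
  cy4 -> i5&i6 (bne sub) dual
  cy5 -> i7 (sub) tail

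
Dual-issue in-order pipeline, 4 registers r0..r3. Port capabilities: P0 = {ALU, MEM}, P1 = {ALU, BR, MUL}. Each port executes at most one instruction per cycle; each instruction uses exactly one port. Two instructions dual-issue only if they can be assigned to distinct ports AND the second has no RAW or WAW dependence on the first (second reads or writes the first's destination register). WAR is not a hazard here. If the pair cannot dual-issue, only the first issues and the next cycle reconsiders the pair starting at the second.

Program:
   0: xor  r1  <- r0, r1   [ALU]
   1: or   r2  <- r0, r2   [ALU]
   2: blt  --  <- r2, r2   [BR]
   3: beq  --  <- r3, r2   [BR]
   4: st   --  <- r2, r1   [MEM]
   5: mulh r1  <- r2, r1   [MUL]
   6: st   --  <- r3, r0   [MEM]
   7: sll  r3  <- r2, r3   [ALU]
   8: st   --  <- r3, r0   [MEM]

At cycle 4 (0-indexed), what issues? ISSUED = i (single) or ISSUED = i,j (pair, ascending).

t=0 i0+i1:xor;or ; dual
t=1 i2:blt ; no-port BR/BR
t=2 i3+i4:beq;st ; dual
t=3 i5+i6:mulh;st ; dual
t=4 i7:sll ; RAW r3
t=5 i8:st ; tail

ISSUED = 7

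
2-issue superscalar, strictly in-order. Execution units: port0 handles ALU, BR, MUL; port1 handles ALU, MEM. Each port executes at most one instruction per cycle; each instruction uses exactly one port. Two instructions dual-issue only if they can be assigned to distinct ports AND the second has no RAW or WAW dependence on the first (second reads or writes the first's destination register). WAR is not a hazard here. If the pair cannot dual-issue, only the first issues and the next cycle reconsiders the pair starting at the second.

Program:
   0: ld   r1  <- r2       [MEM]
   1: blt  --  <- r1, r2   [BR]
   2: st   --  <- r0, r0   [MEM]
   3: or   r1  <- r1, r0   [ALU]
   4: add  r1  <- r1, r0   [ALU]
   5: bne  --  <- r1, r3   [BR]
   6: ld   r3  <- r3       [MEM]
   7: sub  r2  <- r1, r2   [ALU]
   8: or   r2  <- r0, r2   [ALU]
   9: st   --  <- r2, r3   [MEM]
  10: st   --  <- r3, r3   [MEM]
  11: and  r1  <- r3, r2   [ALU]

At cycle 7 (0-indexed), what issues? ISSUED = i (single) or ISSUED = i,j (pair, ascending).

ISSUED = 9

c0: i0 ld  RAW r1
c1: i1/i2 blt;st  dual
c2: i3 or  RAW+WAW r1
c3: i4 add  RAW r1
c4: i5/i6 bne;ld  dual
c5: i7 sub  RAW+WAW r2
c6: i8 or  RAW r2
c7: i9 st  no-port MEM/MEM
c8: i10/i11 st;and  dual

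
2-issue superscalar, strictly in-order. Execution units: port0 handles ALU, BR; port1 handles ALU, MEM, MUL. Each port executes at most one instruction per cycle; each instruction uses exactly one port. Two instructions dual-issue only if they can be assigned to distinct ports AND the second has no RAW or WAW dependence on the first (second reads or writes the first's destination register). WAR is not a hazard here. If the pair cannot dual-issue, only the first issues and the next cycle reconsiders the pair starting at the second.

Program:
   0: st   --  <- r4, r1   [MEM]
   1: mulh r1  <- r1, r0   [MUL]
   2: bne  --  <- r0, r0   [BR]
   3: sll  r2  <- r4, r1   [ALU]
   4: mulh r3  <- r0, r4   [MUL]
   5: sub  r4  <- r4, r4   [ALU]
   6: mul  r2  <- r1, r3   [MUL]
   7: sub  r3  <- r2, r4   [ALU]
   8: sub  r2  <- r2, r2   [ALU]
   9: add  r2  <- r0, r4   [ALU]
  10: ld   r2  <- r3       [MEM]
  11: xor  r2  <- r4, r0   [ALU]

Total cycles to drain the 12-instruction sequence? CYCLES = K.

CYCLES = 8

c0: i0 st.MEM  no-port MEM/MUL
c1: i1/i2 mulh.MUL/bne.BR  2-wide
c2: i3/i4 sll.ALU/mulh.MUL  2-wide
c3: i5/i6 sub.ALU/mul.MUL  2-wide
c4: i7/i8 sub.ALU/sub.ALU  2-wide
c5: i9 add.ALU  WAW r2
c6: i10 ld.MEM  WAW r2
c7: i11 xor.ALU  tail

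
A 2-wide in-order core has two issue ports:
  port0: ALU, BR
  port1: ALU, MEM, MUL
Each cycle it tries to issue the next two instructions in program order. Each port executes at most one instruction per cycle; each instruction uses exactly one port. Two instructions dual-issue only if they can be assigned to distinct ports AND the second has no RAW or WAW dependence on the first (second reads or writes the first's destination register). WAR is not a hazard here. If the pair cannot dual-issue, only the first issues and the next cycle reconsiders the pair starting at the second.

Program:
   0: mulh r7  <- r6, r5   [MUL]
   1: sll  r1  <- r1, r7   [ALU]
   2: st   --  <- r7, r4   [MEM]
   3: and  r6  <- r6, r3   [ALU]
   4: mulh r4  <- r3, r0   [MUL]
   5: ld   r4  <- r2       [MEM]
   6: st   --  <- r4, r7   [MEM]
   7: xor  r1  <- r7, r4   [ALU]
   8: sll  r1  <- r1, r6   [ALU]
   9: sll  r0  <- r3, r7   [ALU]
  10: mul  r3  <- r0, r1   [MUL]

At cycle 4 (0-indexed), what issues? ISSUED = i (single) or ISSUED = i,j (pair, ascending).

  cy0 -> i0 (mulh) RAW r7
  cy1 -> i1/i2 (sll st) pair
  cy2 -> i3/i4 (and mulh) pair
  cy3 -> i5 (ld) no-port MEM/MEM
  cy4 -> i6/i7 (st xor) pair
  cy5 -> i8/i9 (sll sll) pair
  cy6 -> i10 (mul) tail

ISSUED = 6,7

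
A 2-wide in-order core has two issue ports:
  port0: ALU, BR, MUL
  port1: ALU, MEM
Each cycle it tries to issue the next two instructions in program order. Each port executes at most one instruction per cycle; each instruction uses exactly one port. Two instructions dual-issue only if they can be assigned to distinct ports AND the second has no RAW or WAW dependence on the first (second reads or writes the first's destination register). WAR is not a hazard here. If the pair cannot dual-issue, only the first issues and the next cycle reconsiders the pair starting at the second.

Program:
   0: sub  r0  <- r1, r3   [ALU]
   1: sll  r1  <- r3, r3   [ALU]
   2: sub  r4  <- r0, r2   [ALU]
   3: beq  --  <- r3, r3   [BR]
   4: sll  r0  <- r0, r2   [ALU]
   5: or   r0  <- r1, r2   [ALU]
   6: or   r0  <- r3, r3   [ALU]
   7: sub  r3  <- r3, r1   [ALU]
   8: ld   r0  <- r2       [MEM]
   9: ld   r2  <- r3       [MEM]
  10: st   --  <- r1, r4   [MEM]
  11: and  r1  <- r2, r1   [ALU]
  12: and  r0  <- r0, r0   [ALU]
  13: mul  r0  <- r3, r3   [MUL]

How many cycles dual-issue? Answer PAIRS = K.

PAIRS = 4

  cy0 -> i0,i1 (sub;sll) pair
  cy1 -> i2,i3 (sub;beq) pair
  cy2 -> i4 (sll) WAW r0
  cy3 -> i5 (or) WAW r0
  cy4 -> i6,i7 (or;sub) pair
  cy5 -> i8 (ld) no-port MEM/MEM
  cy6 -> i9 (ld) no-port MEM/MEM
  cy7 -> i10,i11 (st;and) pair
  cy8 -> i12 (and) WAW r0
  cy9 -> i13 (mul) tail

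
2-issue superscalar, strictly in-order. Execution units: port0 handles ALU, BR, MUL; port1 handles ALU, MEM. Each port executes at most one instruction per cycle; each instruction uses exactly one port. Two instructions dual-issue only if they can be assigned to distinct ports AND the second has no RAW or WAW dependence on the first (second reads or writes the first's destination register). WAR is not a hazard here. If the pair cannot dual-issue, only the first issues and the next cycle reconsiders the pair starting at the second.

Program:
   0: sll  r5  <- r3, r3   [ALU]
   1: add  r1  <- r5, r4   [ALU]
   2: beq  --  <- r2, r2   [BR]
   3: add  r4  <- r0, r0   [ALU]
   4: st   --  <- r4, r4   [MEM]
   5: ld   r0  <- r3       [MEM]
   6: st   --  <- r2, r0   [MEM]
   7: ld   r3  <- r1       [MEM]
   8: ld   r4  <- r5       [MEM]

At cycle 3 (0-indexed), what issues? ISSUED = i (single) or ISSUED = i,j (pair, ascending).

  cy0 -> i0 (sll.ALU) RAW r5
  cy1 -> i1+i2 (add.ALU/beq.BR) pair
  cy2 -> i3 (add.ALU) RAW r4
  cy3 -> i4 (st.MEM) no-port MEM/MEM
  cy4 -> i5 (ld.MEM) no-port MEM/MEM
  cy5 -> i6 (st.MEM) no-port MEM/MEM
  cy6 -> i7 (ld.MEM) no-port MEM/MEM
  cy7 -> i8 (ld.MEM) tail

ISSUED = 4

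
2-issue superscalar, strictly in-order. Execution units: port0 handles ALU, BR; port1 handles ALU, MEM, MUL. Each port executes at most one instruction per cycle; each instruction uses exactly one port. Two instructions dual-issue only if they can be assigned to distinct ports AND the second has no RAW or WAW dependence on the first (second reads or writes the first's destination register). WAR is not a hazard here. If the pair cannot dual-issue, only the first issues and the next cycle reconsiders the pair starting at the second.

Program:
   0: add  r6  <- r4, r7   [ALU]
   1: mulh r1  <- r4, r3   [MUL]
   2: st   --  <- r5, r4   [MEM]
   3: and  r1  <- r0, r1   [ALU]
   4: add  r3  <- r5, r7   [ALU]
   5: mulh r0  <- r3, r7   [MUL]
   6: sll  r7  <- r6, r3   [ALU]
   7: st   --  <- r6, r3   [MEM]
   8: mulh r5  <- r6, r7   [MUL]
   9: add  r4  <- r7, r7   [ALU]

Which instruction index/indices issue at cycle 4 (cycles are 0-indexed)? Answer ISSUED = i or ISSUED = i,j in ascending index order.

c0: i0+i1 add.ALU/mulh.MUL  2-wide
c1: i2+i3 st.MEM/and.ALU  2-wide
c2: i4 add.ALU  RAW r3
c3: i5+i6 mulh.MUL/sll.ALU  2-wide
c4: i7 st.MEM  no-port MEM/MUL
c5: i8+i9 mulh.MUL/add.ALU  2-wide

ISSUED = 7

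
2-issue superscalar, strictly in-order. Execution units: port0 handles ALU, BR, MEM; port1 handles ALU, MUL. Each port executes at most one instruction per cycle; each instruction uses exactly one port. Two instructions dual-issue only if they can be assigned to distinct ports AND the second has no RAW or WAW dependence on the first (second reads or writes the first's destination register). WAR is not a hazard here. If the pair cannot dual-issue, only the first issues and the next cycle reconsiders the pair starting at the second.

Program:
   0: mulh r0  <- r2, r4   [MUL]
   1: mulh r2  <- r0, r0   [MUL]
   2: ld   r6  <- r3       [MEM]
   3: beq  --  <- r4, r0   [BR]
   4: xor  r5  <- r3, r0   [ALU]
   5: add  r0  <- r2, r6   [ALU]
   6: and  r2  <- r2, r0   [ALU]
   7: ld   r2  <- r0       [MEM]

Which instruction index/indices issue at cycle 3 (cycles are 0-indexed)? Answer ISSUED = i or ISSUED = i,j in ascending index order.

ISSUED = 5

c0: i0 mulh.MUL  no-port MUL/MUL
c1: i1+i2 mulh.MUL ld.MEM  2-wide
c2: i3+i4 beq.BR xor.ALU  2-wide
c3: i5 add.ALU  RAW r0
c4: i6 and.ALU  WAW r2
c5: i7 ld.MEM  tail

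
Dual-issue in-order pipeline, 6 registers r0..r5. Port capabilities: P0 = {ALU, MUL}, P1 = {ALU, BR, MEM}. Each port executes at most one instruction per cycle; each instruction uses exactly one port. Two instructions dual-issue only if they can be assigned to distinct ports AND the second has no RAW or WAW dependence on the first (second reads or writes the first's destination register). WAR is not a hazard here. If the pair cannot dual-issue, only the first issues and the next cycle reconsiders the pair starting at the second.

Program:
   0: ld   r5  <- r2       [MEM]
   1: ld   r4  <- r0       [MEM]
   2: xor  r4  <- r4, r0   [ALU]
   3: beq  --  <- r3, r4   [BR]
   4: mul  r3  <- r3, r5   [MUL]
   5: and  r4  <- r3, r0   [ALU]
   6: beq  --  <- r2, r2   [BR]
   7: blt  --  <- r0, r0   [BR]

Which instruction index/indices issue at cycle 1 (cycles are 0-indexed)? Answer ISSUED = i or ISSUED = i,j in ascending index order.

t=0 i0:ld ; no-port MEM/MEM
t=1 i1:ld ; RAW+WAW r4
t=2 i2:xor ; RAW r4
t=3 i3&i4:beq mul ; pair
t=4 i5&i6:and beq ; pair
t=5 i7:blt ; tail

ISSUED = 1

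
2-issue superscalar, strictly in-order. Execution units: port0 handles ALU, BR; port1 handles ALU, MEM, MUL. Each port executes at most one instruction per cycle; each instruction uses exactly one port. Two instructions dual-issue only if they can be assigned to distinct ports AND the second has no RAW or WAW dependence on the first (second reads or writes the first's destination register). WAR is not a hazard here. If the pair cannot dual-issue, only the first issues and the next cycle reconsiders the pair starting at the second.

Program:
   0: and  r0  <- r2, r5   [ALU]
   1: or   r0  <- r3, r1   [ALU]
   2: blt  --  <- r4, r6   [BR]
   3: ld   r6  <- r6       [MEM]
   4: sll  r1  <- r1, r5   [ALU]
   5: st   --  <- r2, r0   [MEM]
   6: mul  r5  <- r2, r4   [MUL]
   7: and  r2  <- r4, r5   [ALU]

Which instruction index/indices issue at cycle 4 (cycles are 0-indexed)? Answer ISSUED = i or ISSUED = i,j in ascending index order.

c0: i0 and.ALU  WAW r0
c1: i1/i2 or.ALU blt.BR  pair
c2: i3/i4 ld.MEM sll.ALU  pair
c3: i5 st.MEM  no-port MEM/MUL
c4: i6 mul.MUL  RAW r5
c5: i7 and.ALU  tail

ISSUED = 6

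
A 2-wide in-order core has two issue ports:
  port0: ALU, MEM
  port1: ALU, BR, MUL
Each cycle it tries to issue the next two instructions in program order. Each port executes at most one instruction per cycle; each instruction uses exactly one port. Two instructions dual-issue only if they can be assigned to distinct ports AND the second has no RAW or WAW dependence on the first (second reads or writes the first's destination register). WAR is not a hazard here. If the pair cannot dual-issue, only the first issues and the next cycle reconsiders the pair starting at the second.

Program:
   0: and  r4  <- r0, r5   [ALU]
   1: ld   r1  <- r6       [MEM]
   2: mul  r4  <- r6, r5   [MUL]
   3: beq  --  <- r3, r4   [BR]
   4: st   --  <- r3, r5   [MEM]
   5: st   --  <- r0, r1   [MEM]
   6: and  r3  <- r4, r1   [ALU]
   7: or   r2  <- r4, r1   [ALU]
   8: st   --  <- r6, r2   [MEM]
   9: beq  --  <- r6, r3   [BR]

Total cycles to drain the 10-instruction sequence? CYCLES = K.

CYCLES = 6

#0 head=0: and/ld i0,i1 pair
#1 head=2: mul i2 no-port MUL/BR
#2 head=3: beq/st i3,i4 pair
#3 head=5: st/and i5,i6 pair
#4 head=7: or i7 RAW r2
#5 head=8: st/beq i8,i9 pair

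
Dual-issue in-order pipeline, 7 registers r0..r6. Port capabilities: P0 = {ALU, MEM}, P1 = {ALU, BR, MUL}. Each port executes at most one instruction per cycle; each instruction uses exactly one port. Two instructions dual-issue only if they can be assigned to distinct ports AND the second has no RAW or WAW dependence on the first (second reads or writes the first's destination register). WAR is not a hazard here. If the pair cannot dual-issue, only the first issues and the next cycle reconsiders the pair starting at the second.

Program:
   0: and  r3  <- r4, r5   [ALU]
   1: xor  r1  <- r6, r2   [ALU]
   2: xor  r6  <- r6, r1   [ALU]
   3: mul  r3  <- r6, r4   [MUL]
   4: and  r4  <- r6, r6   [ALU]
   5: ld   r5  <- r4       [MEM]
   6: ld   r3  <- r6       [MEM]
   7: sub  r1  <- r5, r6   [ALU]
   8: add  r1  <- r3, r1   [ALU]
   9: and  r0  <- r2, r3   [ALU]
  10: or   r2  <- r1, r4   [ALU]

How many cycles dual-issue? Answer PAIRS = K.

  cy0 -> i0/i1 (and.ALU+xor.ALU) pair
  cy1 -> i2 (xor.ALU) RAW r6
  cy2 -> i3/i4 (mul.MUL+and.ALU) pair
  cy3 -> i5 (ld.MEM) no-port MEM/MEM
  cy4 -> i6/i7 (ld.MEM+sub.ALU) pair
  cy5 -> i8/i9 (add.ALU+and.ALU) pair
  cy6 -> i10 (or.ALU) tail

PAIRS = 4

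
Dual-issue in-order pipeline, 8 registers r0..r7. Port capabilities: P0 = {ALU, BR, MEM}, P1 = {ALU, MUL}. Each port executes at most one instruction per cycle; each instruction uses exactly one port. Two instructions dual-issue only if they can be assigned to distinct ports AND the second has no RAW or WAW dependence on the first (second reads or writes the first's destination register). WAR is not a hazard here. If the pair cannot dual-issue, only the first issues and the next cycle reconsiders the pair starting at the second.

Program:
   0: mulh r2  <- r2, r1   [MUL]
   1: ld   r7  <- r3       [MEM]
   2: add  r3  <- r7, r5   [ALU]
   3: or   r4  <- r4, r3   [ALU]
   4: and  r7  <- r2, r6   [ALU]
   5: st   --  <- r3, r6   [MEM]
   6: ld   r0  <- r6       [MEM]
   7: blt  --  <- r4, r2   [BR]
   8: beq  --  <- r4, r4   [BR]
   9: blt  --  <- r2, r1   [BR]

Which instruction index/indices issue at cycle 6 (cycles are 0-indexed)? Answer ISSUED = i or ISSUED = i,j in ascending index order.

ISSUED = 8

#0 head=0: mulh;ld i0,i1 2-wide
#1 head=2: add i2 RAW r3
#2 head=3: or;and i3,i4 2-wide
#3 head=5: st i5 no-port MEM/MEM
#4 head=6: ld i6 no-port MEM/BR
#5 head=7: blt i7 no-port BR/BR
#6 head=8: beq i8 no-port BR/BR
#7 head=9: blt i9 tail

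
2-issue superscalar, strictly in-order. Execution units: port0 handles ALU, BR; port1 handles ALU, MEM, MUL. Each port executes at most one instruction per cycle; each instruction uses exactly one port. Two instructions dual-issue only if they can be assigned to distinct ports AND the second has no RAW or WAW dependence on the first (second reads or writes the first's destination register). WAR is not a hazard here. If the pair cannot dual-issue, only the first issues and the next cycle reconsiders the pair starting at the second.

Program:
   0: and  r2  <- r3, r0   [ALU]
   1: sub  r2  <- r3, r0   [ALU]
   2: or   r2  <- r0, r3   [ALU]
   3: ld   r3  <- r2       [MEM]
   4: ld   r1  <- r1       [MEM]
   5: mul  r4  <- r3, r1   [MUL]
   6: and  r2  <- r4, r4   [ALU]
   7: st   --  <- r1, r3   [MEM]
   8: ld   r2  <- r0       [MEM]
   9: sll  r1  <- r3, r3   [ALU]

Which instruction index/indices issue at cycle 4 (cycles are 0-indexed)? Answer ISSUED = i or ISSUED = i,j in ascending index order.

0. and.ALU @i0  | WAW r2
1. sub.ALU @i1  | WAW r2
2. or.ALU @i2  | RAW r2
3. ld.MEM @i3  | no-port MEM/MEM
4. ld.MEM @i4  | no-port MEM/MUL
5. mul.MUL @i5  | RAW r4
6. and.ALU+st.MEM @i6,i7  | 2-wide
7. ld.MEM+sll.ALU @i8,i9  | 2-wide

ISSUED = 4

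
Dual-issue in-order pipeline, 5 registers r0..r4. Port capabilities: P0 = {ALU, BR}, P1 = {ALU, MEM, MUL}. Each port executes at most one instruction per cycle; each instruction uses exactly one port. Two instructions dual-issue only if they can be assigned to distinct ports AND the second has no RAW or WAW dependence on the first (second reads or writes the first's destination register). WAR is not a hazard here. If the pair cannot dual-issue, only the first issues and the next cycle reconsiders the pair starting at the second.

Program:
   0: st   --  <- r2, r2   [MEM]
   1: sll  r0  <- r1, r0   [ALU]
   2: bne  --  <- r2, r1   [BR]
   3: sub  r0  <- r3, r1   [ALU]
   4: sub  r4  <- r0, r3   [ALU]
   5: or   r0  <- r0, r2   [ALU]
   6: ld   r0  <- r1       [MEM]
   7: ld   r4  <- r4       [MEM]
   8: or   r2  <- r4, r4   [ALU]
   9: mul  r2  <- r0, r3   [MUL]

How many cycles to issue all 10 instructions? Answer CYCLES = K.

CYCLES = 7

c0: i0&i1 st.MEM;sll.ALU  2-wide
c1: i2&i3 bne.BR;sub.ALU  2-wide
c2: i4&i5 sub.ALU;or.ALU  2-wide
c3: i6 ld.MEM  no-port MEM/MEM
c4: i7 ld.MEM  RAW r4
c5: i8 or.ALU  WAW r2
c6: i9 mul.MUL  tail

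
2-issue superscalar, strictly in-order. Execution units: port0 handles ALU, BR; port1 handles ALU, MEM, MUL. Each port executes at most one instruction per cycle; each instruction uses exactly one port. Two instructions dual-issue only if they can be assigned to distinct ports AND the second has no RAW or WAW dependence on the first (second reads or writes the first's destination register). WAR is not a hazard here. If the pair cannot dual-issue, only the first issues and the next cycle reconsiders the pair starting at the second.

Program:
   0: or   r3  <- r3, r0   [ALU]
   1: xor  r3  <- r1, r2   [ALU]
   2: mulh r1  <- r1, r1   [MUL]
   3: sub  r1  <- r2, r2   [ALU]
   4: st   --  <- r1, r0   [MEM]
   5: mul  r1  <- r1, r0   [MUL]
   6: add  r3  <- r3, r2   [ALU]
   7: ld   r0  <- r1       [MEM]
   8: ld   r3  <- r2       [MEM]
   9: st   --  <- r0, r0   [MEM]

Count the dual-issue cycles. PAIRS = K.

#0 head=0: or i0 WAW r3
#1 head=1: xor+mulh i1+i2 dual
#2 head=3: sub i3 RAW r1
#3 head=4: st i4 no-port MEM/MUL
#4 head=5: mul+add i5+i6 dual
#5 head=7: ld i7 no-port MEM/MEM
#6 head=8: ld i8 no-port MEM/MEM
#7 head=9: st i9 tail

PAIRS = 2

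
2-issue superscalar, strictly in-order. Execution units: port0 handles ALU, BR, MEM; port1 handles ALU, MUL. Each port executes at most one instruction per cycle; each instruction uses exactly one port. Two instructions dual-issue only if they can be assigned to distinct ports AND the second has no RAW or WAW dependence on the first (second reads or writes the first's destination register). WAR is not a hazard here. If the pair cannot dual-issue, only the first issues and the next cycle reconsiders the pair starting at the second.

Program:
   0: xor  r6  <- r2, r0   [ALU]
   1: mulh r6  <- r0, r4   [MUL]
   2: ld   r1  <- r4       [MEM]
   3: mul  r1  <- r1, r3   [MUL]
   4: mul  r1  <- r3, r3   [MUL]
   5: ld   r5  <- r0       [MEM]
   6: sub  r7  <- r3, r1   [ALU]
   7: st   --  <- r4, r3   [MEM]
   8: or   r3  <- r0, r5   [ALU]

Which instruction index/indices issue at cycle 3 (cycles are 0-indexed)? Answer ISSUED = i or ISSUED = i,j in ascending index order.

ISSUED = 4,5

t=0 i0:xor.ALU ; WAW r6
t=1 i1/i2:mulh.MUL;ld.MEM ; pair
t=2 i3:mul.MUL ; no-port MUL/MUL
t=3 i4/i5:mul.MUL;ld.MEM ; pair
t=4 i6/i7:sub.ALU;st.MEM ; pair
t=5 i8:or.ALU ; tail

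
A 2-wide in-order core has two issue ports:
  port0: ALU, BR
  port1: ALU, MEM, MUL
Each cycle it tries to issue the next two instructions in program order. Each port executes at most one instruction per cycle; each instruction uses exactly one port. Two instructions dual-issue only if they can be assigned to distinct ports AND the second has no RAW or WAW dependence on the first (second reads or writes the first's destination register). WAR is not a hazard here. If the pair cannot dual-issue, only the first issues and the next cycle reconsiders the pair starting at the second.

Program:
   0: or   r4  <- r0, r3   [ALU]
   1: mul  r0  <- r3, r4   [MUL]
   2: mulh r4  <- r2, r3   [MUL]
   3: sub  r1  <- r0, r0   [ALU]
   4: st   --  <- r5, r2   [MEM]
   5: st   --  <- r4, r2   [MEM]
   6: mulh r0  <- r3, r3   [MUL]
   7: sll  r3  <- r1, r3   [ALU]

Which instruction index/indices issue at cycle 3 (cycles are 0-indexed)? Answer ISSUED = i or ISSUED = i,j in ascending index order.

ISSUED = 4

c0: i0 or.ALU  RAW r4
c1: i1 mul.MUL  no-port MUL/MUL
c2: i2+i3 mulh.MUL/sub.ALU  pair
c3: i4 st.MEM  no-port MEM/MEM
c4: i5 st.MEM  no-port MEM/MUL
c5: i6+i7 mulh.MUL/sll.ALU  pair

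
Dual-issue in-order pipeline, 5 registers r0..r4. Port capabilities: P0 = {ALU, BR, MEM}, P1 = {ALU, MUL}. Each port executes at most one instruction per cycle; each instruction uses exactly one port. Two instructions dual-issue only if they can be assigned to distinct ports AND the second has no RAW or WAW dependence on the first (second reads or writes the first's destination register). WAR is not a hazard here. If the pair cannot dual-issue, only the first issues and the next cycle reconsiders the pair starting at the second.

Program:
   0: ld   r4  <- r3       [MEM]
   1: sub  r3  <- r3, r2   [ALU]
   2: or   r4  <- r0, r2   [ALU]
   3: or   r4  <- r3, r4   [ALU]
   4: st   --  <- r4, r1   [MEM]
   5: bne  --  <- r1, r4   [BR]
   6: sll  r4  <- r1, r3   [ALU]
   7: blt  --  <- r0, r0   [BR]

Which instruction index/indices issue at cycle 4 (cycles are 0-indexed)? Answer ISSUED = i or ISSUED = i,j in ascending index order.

0. ld.MEM+sub.ALU @i0+i1  | pair
1. or.ALU @i2  | RAW+WAW r4
2. or.ALU @i3  | RAW r4
3. st.MEM @i4  | no-port MEM/BR
4. bne.BR+sll.ALU @i5+i6  | pair
5. blt.BR @i7  | tail

ISSUED = 5,6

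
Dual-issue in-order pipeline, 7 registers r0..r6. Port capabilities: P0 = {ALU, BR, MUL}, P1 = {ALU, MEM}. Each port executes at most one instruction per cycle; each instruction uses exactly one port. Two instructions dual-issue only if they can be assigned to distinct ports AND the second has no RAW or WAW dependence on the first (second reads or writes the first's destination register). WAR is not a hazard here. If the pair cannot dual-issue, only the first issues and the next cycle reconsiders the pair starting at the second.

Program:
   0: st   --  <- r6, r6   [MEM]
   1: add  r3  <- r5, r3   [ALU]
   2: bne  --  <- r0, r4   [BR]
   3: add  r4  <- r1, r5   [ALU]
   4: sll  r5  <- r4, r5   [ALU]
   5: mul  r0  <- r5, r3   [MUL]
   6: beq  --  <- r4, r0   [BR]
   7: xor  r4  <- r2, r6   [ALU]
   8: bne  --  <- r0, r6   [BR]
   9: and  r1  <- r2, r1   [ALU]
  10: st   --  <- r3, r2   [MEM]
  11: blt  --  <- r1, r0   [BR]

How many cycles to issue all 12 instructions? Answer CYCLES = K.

c0: i0/i1 st/add  2-wide
c1: i2/i3 bne/add  2-wide
c2: i4 sll  RAW r5
c3: i5 mul  no-port MUL/BR
c4: i6/i7 beq/xor  2-wide
c5: i8/i9 bne/and  2-wide
c6: i10/i11 st/blt  2-wide

CYCLES = 7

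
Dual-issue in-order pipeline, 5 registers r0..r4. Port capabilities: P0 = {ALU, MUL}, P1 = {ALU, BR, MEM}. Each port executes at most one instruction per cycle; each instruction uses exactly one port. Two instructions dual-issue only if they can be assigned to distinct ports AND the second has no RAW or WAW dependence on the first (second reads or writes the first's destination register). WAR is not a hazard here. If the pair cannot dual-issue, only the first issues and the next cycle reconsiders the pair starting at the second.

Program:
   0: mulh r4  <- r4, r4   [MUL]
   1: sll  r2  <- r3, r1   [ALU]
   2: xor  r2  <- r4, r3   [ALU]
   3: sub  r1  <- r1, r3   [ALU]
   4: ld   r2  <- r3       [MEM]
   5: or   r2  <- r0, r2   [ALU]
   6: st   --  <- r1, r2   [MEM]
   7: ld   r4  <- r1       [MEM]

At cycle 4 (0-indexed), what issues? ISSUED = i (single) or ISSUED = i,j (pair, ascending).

ISSUED = 6

t=0 i0,i1:mulh+sll ; dual
t=1 i2,i3:xor+sub ; dual
t=2 i4:ld ; RAW+WAW r2
t=3 i5:or ; RAW r2
t=4 i6:st ; no-port MEM/MEM
t=5 i7:ld ; tail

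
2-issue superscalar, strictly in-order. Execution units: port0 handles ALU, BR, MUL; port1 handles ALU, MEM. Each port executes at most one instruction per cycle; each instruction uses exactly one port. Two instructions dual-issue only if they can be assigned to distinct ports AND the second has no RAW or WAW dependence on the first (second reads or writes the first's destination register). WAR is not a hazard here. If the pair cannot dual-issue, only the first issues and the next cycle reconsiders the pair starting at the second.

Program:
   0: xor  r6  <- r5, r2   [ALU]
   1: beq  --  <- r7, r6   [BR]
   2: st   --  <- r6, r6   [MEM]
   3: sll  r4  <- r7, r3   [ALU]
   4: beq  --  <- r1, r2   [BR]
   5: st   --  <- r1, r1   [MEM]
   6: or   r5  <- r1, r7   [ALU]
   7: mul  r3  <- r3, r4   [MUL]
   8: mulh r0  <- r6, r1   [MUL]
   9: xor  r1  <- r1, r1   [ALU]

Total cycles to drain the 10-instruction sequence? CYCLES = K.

CYCLES = 6

  cy0 -> i0 (xor.ALU) RAW r6
  cy1 -> i1,i2 (beq.BR/st.MEM) pair
  cy2 -> i3,i4 (sll.ALU/beq.BR) pair
  cy3 -> i5,i6 (st.MEM/or.ALU) pair
  cy4 -> i7 (mul.MUL) no-port MUL/MUL
  cy5 -> i8,i9 (mulh.MUL/xor.ALU) pair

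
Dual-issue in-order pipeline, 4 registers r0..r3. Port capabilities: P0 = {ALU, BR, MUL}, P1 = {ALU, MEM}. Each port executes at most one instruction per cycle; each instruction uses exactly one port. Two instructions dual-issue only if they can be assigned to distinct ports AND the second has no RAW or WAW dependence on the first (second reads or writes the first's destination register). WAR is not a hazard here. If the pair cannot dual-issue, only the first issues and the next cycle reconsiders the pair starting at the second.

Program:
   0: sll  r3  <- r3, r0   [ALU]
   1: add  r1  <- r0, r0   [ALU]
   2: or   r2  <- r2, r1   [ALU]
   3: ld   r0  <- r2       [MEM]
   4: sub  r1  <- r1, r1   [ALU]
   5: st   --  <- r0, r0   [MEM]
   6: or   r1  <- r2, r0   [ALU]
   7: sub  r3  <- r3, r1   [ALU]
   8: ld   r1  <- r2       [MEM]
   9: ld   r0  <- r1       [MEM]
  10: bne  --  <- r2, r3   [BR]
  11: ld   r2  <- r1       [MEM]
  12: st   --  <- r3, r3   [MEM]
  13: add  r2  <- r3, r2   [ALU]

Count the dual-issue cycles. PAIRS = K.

PAIRS = 6

c0: i0,i1 sll.ALU/add.ALU  2-wide
c1: i2 or.ALU  RAW r2
c2: i3,i4 ld.MEM/sub.ALU  2-wide
c3: i5,i6 st.MEM/or.ALU  2-wide
c4: i7,i8 sub.ALU/ld.MEM  2-wide
c5: i9,i10 ld.MEM/bne.BR  2-wide
c6: i11 ld.MEM  no-port MEM/MEM
c7: i12,i13 st.MEM/add.ALU  2-wide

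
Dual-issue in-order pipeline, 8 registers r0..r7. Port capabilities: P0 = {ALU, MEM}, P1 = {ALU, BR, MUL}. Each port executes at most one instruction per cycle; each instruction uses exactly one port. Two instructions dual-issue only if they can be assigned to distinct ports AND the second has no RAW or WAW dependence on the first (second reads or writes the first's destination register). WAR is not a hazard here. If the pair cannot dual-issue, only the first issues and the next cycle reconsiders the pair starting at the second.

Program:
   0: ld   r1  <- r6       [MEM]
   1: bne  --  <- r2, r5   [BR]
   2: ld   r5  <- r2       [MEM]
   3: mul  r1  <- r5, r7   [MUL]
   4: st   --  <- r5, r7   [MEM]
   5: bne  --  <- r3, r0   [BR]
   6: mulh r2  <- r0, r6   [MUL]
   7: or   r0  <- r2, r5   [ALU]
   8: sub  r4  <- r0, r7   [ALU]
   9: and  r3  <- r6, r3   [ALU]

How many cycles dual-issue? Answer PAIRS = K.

PAIRS = 3

  cy0 -> i0,i1 (ld.MEM/bne.BR) 2-wide
  cy1 -> i2 (ld.MEM) RAW r5
  cy2 -> i3,i4 (mul.MUL/st.MEM) 2-wide
  cy3 -> i5 (bne.BR) no-port BR/MUL
  cy4 -> i6 (mulh.MUL) RAW r2
  cy5 -> i7 (or.ALU) RAW r0
  cy6 -> i8,i9 (sub.ALU/and.ALU) 2-wide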